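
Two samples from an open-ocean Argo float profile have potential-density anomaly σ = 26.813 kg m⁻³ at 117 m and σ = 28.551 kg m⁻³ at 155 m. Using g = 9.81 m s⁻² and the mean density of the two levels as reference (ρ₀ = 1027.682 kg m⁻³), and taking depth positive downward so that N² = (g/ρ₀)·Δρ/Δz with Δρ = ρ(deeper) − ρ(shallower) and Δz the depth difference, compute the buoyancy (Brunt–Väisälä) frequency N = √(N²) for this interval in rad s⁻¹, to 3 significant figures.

0.0209 rad s⁻¹

Δρ = 1028.551 − 1026.813 = 1.738 kg m⁻³ over Δz = 155 − 117 = 38 m.
N² = (9.81/1027.682) × (1.738/38) = 4.3659 × 10⁻⁴ s⁻².
N = √(4.3659 × 10⁻⁴) = 0.020895 rad s⁻¹ ≈ 0.0209 rad s⁻¹.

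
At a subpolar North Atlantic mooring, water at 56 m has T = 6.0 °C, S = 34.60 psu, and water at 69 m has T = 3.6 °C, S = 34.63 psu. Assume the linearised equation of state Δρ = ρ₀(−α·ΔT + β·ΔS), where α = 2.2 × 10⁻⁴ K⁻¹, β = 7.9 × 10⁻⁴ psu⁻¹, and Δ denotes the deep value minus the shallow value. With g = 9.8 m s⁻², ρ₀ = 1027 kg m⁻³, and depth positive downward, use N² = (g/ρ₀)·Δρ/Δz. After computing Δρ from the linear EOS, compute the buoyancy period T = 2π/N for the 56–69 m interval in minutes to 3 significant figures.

ΔT = -2.4 K, ΔS = +0.03 psu (deep − shallow).
Δρ/ρ₀ = −αΔT + βΔS = 5.28 × 10⁻⁴ + 2.37 × 10⁻⁵ = 5.517 × 10⁻⁴, so Δρ ≈ 0.5666 kg m⁻³.
N² = (g/ρ₀)·Δρ/Δz = g·(Δρ/ρ₀)/Δz = 9.8 × 5.517 × 10⁻⁴ / 13 = 4.1590 × 10⁻⁴ s⁻².
N = √(4.1590 × 10⁻⁴) = 0.020394 rad s⁻¹ → T = 2π/N = 308.09 s = 5.1348 min ≈ 5.13 min.

5.13 min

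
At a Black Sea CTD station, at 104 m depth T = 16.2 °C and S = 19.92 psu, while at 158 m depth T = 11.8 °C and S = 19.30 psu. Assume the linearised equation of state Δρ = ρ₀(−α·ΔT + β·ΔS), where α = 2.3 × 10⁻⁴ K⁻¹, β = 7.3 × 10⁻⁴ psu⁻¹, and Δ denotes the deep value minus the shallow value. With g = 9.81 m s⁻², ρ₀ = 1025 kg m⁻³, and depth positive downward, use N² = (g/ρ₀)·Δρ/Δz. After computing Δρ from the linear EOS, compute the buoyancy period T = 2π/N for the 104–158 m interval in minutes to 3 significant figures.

ΔT = -4.4 K, ΔS = -0.62 psu (deep − shallow).
Δρ/ρ₀ = −αΔT + βΔS = 1.012 × 10⁻³ − 4.526 × 10⁻⁴ = 5.594 × 10⁻⁴, so Δρ ≈ 0.5734 kg m⁻³.
N² = (g/ρ₀)·Δρ/Δz = g·(Δρ/ρ₀)/Δz = 9.81 × 5.594 × 10⁻⁴ / 54 = 1.0162 × 10⁻⁴ s⁻².
N = √(1.0162 × 10⁻⁴) = 0.010081 rad s⁻¹ → T = 2π/N = 623.27 s = 10.388 min ≈ 10.4 min.

10.4 min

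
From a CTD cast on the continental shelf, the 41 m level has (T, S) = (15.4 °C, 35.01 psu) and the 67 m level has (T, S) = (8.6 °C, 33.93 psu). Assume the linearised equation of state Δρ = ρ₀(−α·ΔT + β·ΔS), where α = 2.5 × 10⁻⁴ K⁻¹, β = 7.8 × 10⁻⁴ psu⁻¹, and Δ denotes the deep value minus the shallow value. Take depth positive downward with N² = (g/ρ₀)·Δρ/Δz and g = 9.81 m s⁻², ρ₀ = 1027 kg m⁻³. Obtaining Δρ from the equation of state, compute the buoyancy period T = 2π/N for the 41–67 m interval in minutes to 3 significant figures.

ΔT = -6.8 K, ΔS = -1.08 psu (deep − shallow).
Δρ/ρ₀ = −αΔT + βΔS = 1.70 × 10⁻³ − 8.424 × 10⁻⁴ = 8.576 × 10⁻⁴, so Δρ ≈ 0.8808 kg m⁻³.
N² = (g/ρ₀)·Δρ/Δz = g·(Δρ/ρ₀)/Δz = 9.81 × 8.576 × 10⁻⁴ / 26 = 3.2358 × 10⁻⁴ s⁻².
N = √(3.2358 × 10⁻⁴) = 0.017988 rad s⁻¹ → T = 2π/N = 349.30 s = 5.8217 min ≈ 5.82 min.

5.82 min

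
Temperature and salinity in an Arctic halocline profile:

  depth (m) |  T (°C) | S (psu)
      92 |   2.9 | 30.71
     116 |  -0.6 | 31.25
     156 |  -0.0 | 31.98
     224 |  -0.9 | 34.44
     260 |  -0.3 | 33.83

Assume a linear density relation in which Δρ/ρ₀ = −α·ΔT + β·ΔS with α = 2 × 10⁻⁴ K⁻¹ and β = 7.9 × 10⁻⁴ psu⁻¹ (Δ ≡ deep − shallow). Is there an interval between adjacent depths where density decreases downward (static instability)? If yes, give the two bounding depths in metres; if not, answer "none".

Evaluate Δρ/ρ₀ = −αΔT + βΔS across each adjacent pair:
  92–116 m: −αΔT+βΔS = −(2 × 10⁻⁴)(-3.5)+(7.9 × 10⁻⁴)(+0.54) = 1.1 × 10⁻³ → stable
  116–156 m: −αΔT+βΔS = −(2 × 10⁻⁴)(+0.6)+(7.9 × 10⁻⁴)(+0.73) = 4.6 × 10⁻⁴ → stable
  156–224 m: −αΔT+βΔS = −(2 × 10⁻⁴)(-0.9)+(7.9 × 10⁻⁴)(+2.46) = 2.1 × 10⁻³ → stable
  224–260 m: −αΔT+βΔS = −(2 × 10⁻⁴)(+0.6)+(7.9 × 10⁻⁴)(-0.61) = -6.0 × 10⁻⁴ → UNSTABLE
The 224–260 m interval has Δρ < 0: lighter water underlies denser water.

224–260 m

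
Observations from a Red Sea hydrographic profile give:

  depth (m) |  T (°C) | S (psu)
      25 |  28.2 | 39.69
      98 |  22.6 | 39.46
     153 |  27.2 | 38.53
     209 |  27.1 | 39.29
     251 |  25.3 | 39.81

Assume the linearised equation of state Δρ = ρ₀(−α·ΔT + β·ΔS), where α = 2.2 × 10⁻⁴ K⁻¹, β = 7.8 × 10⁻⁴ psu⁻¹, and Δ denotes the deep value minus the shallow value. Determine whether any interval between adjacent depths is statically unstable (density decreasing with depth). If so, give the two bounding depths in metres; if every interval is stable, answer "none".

Evaluate Δρ/ρ₀ = −αΔT + βΔS across each adjacent pair:
  25–98 m: −αΔT+βΔS = −(2.2 × 10⁻⁴)(-5.6)+(7.8 × 10⁻⁴)(-0.23) = 1.1 × 10⁻³ → stable
  98–153 m: −αΔT+βΔS = −(2.2 × 10⁻⁴)(+4.6)+(7.8 × 10⁻⁴)(-0.93) = -1.7 × 10⁻³ → UNSTABLE
  153–209 m: −αΔT+βΔS = −(2.2 × 10⁻⁴)(-0.1)+(7.8 × 10⁻⁴)(+0.76) = 6.1 × 10⁻⁴ → stable
  209–251 m: −αΔT+βΔS = −(2.2 × 10⁻⁴)(-1.8)+(7.8 × 10⁻⁴)(+0.52) = 8.0 × 10⁻⁴ → stable
The 98–153 m interval has Δρ < 0: lighter water underlies denser water.

98–153 m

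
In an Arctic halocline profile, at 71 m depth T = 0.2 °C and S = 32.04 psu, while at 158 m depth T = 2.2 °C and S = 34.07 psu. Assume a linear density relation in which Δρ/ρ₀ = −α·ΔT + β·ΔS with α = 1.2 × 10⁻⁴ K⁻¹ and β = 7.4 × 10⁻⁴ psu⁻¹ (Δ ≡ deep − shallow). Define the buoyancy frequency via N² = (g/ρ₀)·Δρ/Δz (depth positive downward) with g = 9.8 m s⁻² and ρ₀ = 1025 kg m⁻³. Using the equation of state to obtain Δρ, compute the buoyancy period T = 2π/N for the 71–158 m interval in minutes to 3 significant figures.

ΔT = +2.0 K, ΔS = +2.03 psu (deep − shallow).
Δρ/ρ₀ = −αΔT + βΔS = -2.40 × 10⁻⁴ + 1.5022 × 10⁻³ = 1.2622 × 10⁻³, so Δρ ≈ 1.294 kg m⁻³.
N² = (g/ρ₀)·Δρ/Δz = g·(Δρ/ρ₀)/Δz = 9.8 × 1.2622 × 10⁻³ / 87 = 1.4218 × 10⁻⁴ s⁻².
N = √(1.4218 × 10⁻⁴) = 0.011924 rad s⁻¹ → T = 2π/N = 526.94 s = 8.7823 min ≈ 8.78 min.

8.78 min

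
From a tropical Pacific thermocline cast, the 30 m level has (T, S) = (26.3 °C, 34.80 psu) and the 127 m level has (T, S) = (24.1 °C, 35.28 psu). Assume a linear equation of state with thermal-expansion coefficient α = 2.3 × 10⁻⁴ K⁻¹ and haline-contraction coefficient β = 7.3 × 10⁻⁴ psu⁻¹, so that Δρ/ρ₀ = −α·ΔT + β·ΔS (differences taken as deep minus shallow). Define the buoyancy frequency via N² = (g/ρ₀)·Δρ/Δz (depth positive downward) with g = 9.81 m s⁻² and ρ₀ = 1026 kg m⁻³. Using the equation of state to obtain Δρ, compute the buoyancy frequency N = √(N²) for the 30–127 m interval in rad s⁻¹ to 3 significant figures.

ΔT = -2.2 K, ΔS = +0.48 psu (deep − shallow).
Δρ/ρ₀ = −αΔT + βΔS = 5.06 × 10⁻⁴ + 3.504 × 10⁻⁴ = 8.564 × 10⁻⁴, so Δρ ≈ 0.8787 kg m⁻³.
N² = (g/ρ₀)·Δρ/Δz = g·(Δρ/ρ₀)/Δz = 9.81 × 8.564 × 10⁻⁴ / 97 = 8.6611 × 10⁻⁵ s⁻².
N = √(8.6611 × 10⁻⁵) = 9.3065 × 10⁻³ rad s⁻¹ ≈ 9.31 × 10⁻³ rad s⁻¹.

9.31 × 10⁻³ rad s⁻¹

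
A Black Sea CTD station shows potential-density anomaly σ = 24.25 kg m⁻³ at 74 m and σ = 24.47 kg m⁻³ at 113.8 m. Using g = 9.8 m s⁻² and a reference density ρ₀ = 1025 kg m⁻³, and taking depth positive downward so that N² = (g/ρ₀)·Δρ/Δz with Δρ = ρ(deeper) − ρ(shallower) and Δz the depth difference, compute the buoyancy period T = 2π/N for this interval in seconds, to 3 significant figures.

Δρ = 1024.47 − 1024.25 = 0.22 kg m⁻³ over Δz = 113.8 − 74 = 39.8 m.
N² = (9.8/1025) × (0.22/39.8) = 5.2850 × 10⁻⁵ s⁻².
N = √(5.2850 × 10⁻⁵) = 7.2698 × 10⁻³ rad s⁻¹, so T = 2π/N = 864.29 s ≈ 864 s.
Since Δρ > 0 the layer is stably stratified.

864 s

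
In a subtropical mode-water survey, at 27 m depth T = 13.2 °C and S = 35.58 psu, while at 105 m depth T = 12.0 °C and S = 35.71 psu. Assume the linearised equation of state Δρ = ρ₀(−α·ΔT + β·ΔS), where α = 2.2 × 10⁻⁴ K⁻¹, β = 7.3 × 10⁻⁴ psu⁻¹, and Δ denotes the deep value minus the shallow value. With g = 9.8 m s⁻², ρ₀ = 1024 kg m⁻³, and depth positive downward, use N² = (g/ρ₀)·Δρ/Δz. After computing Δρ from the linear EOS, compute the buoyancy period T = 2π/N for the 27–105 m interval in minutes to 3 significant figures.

ΔT = -1.2 K, ΔS = +0.13 psu (deep − shallow).
Δρ/ρ₀ = −αΔT + βΔS = 2.64 × 10⁻⁴ + 9.49 × 10⁻⁵ = 3.589 × 10⁻⁴, so Δρ ≈ 0.3675 kg m⁻³.
N² = (g/ρ₀)·Δρ/Δz = g·(Δρ/ρ₀)/Δz = 9.8 × 3.589 × 10⁻⁴ / 78 = 4.5093 × 10⁻⁵ s⁻².
N = √(4.5093 × 10⁻⁵) = 6.7151 × 10⁻³ rad s⁻¹ → T = 2π/N = 935.68 s = 15.595 min ≈ 15.6 min.

15.6 min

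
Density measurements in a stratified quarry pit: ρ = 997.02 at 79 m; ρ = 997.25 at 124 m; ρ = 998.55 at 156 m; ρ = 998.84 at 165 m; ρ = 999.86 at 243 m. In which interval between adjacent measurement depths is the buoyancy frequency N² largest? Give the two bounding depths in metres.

124–156 m

Compute the density gradient over each adjacent pair:
  79–124 m: Δρ/Δz = 0.23/45 = 5.1 × 10⁻³ kg m⁻⁴
  124–156 m: Δρ/Δz = 1.30/32 = 0.041 kg m⁻⁴
  156–165 m: Δρ/Δz = 0.29/9 = 0.032 kg m⁻⁴
  165–243 m: Δρ/Δz = 1.02/78 = 0.013 kg m⁻⁴
The largest gradient is in the 124–156 m interval — the pycnocline.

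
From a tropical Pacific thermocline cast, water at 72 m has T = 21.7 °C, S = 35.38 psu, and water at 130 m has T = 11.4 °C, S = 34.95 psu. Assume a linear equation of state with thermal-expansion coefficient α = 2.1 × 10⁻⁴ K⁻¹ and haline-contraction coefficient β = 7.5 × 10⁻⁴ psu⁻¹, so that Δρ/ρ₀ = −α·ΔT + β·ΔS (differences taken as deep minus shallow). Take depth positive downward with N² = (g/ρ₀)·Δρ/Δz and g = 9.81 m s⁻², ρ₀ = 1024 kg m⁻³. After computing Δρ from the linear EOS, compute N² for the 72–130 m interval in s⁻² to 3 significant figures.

3.11 × 10⁻⁴ s⁻²

ΔT = -10.3 K, ΔS = -0.43 psu (deep − shallow).
Δρ/ρ₀ = −αΔT + βΔS = 2.163 × 10⁻³ − 3.225 × 10⁻⁴ = 1.8405 × 10⁻³, so Δρ ≈ 1.885 kg m⁻³.
N² = (g/ρ₀)·Δρ/Δz = g·(Δρ/ρ₀)/Δz = 9.81 × 1.8405 × 10⁻³ / 58 = 3.1130 × 10⁻⁴ s⁻² ≈ 3.11 × 10⁻⁴ s⁻².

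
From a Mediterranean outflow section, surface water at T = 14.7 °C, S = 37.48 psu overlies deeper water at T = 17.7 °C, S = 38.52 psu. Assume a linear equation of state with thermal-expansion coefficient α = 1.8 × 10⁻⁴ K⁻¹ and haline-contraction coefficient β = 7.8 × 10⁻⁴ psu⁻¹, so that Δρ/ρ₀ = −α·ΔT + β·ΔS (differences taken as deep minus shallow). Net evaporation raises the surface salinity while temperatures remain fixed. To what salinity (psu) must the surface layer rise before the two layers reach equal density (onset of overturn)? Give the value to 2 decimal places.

37.83 psu

Neutral buoyancy requires −α(T_deep − T_surf) + β(S_deep − S_surf′) = 0.
S_surf′ = S_deep − (α/β)·ΔT = 38.52 − (1.8 × 10⁻⁴/7.8 × 10⁻⁴)·(+3.0) = 37.8277 psu.
Increase required: 37.8277 − 37.48 = 0.3477 psu.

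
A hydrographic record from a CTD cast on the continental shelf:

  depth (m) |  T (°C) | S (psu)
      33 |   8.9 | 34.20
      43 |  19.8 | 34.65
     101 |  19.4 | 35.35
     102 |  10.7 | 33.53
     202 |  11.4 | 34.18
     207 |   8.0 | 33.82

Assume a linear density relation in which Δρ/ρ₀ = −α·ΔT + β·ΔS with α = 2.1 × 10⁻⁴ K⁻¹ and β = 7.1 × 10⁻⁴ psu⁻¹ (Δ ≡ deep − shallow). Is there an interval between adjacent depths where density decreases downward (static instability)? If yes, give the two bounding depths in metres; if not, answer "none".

33–43 m

Evaluate Δρ/ρ₀ = −αΔT + βΔS across each adjacent pair:
  33–43 m: −αΔT+βΔS = −(2.1 × 10⁻⁴)(+10.9)+(7.1 × 10⁻⁴)(+0.45) = -2.0 × 10⁻³ → UNSTABLE
  43–101 m: −αΔT+βΔS = −(2.1 × 10⁻⁴)(-0.4)+(7.1 × 10⁻⁴)(+0.70) = 5.8 × 10⁻⁴ → stable
  101–102 m: −αΔT+βΔS = −(2.1 × 10⁻⁴)(-8.7)+(7.1 × 10⁻⁴)(-1.82) = 5.3 × 10⁻⁴ → stable
  102–202 m: −αΔT+βΔS = −(2.1 × 10⁻⁴)(+0.7)+(7.1 × 10⁻⁴)(+0.65) = 3.1 × 10⁻⁴ → stable
  202–207 m: −αΔT+βΔS = −(2.1 × 10⁻⁴)(-3.4)+(7.1 × 10⁻⁴)(-0.36) = 4.6 × 10⁻⁴ → stable
The 33–43 m interval has Δρ < 0: lighter water underlies denser water.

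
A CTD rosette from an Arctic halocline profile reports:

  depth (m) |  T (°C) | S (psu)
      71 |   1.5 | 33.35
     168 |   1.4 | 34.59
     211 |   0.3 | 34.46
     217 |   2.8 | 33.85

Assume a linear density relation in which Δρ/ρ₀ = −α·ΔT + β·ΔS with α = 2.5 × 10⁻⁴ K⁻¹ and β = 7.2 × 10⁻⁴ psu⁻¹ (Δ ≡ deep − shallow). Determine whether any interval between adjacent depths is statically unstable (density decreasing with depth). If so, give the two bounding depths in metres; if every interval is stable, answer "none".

Evaluate Δρ/ρ₀ = −αΔT + βΔS across each adjacent pair:
  71–168 m: −αΔT+βΔS = −(2.5 × 10⁻⁴)(-0.1)+(7.2 × 10⁻⁴)(+1.24) = 9.2 × 10⁻⁴ → stable
  168–211 m: −αΔT+βΔS = −(2.5 × 10⁻⁴)(-1.1)+(7.2 × 10⁻⁴)(-0.13) = 1.8 × 10⁻⁴ → stable
  211–217 m: −αΔT+βΔS = −(2.5 × 10⁻⁴)(+2.5)+(7.2 × 10⁻⁴)(-0.61) = -1.1 × 10⁻³ → UNSTABLE
The 211–217 m interval has Δρ < 0: lighter water underlies denser water.

211–217 m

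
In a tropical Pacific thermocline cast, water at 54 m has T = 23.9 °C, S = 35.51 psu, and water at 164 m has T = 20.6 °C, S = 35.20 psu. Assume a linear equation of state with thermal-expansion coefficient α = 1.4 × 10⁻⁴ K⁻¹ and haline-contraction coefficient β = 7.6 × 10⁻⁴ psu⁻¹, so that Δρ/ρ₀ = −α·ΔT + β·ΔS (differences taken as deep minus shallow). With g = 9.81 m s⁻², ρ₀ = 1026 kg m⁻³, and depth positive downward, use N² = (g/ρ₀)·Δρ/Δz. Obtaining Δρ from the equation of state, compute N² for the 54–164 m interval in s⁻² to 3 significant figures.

2.02 × 10⁻⁵ s⁻²

ΔT = -3.3 K, ΔS = -0.31 psu (deep − shallow).
Δρ/ρ₀ = −αΔT + βΔS = 4.62 × 10⁻⁴ − 2.356 × 10⁻⁴ = 2.264 × 10⁻⁴, so Δρ ≈ 0.2323 kg m⁻³.
N² = (g/ρ₀)·Δρ/Δz = g·(Δρ/ρ₀)/Δz = 9.81 × 2.264 × 10⁻⁴ / 110 = 2.0191 × 10⁻⁵ s⁻² ≈ 2.02 × 10⁻⁵ s⁻².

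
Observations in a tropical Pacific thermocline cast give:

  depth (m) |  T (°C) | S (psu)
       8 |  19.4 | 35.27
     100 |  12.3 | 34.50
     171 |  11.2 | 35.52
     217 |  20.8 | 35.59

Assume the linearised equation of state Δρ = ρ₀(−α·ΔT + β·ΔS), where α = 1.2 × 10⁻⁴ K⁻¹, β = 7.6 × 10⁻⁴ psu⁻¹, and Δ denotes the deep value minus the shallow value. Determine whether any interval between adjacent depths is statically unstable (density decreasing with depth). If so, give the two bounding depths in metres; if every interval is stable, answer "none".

Evaluate Δρ/ρ₀ = −αΔT + βΔS across each adjacent pair:
  8–100 m: −αΔT+βΔS = −(1.2 × 10⁻⁴)(-7.1)+(7.6 × 10⁻⁴)(-0.77) = 2.7 × 10⁻⁴ → stable
  100–171 m: −αΔT+βΔS = −(1.2 × 10⁻⁴)(-1.1)+(7.6 × 10⁻⁴)(+1.02) = 9.1 × 10⁻⁴ → stable
  171–217 m: −αΔT+βΔS = −(1.2 × 10⁻⁴)(+9.6)+(7.6 × 10⁻⁴)(+0.07) = -1.1 × 10⁻³ → UNSTABLE
The 171–217 m interval has Δρ < 0: lighter water underlies denser water.

171–217 m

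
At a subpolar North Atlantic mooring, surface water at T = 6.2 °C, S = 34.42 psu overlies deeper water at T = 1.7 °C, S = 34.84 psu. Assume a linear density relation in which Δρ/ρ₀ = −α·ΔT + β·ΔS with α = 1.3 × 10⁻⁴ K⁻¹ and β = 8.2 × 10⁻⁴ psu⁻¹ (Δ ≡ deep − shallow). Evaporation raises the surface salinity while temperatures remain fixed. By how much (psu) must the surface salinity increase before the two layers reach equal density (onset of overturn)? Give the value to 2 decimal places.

Neutral buoyancy requires −α(T_deep − T_surf) + β(S_deep − S_surf′) = 0.
S_surf′ = S_deep − (α/β)·ΔT = 34.84 − (1.3 × 10⁻⁴/8.2 × 10⁻⁴)·(-4.5) = 35.5534 psu.
Increase required: 35.5534 − 34.42 = 1.1334 psu.

1.13 psu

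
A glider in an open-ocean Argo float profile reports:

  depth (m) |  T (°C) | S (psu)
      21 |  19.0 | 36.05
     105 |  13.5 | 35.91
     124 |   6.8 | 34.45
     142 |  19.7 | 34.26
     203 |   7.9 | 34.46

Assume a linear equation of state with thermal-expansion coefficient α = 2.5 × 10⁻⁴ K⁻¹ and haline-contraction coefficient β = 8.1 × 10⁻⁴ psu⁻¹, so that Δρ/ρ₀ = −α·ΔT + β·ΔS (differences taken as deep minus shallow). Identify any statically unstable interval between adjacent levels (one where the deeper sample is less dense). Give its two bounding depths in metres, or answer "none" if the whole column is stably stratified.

Evaluate Δρ/ρ₀ = −αΔT + βΔS across each adjacent pair:
  21–105 m: −αΔT+βΔS = −(2.5 × 10⁻⁴)(-5.5)+(8.1 × 10⁻⁴)(-0.14) = 1.3 × 10⁻³ → stable
  105–124 m: −αΔT+βΔS = −(2.5 × 10⁻⁴)(-6.7)+(8.1 × 10⁻⁴)(-1.46) = 4.9 × 10⁻⁴ → stable
  124–142 m: −αΔT+βΔS = −(2.5 × 10⁻⁴)(+12.9)+(8.1 × 10⁻⁴)(-0.19) = -3.4 × 10⁻³ → UNSTABLE
  142–203 m: −αΔT+βΔS = −(2.5 × 10⁻⁴)(-11.8)+(8.1 × 10⁻⁴)(+0.20) = 3.1 × 10⁻³ → stable
The 124–142 m interval has Δρ < 0: lighter water underlies denser water.

124–142 m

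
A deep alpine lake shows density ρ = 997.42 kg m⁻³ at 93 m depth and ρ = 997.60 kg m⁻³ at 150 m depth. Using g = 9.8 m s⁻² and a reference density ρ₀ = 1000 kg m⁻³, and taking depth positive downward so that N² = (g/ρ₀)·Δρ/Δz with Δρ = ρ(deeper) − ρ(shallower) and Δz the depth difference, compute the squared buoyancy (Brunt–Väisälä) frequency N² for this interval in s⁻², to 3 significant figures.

3.09 × 10⁻⁵ s⁻²

Δρ = 997.60 − 997.42 = 0.18 kg m⁻³ over Δz = 150 − 93 = 57 m.
N² = (9.8/1000) × (0.18/57) = 3.0947 × 10⁻⁵ s⁻² ≈ 3.09 × 10⁻⁵ s⁻².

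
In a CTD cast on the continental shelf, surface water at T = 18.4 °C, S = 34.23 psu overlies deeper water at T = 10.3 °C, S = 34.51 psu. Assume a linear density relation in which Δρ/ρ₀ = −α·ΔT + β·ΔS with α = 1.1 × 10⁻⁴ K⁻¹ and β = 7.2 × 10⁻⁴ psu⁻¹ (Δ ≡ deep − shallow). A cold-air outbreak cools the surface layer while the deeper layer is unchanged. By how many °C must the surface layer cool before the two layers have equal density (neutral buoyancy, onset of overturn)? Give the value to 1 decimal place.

9.9 °C

Neutral buoyancy requires Δρ = 0, i.e. −α(T_deep − T_surf′) + β(S_deep − S_surf) = 0.
T_surf′ = T_deep − (β/α)·ΔS = 10.3 − (7.2 × 10⁻⁴/1.1 × 10⁻⁴)·(+0.28) = 8.467 °C.
Cooling required: 18.4 − (8.467) = 9.933 °C.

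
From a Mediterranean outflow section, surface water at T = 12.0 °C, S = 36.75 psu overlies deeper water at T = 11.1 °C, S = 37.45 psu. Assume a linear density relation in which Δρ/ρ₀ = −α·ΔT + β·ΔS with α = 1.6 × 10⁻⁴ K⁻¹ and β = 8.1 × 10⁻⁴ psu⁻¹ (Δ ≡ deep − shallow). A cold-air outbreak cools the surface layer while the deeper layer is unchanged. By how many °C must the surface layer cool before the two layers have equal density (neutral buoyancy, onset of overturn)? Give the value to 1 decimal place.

Neutral buoyancy requires Δρ = 0, i.e. −α(T_deep − T_surf′) + β(S_deep − S_surf) = 0.
T_surf′ = T_deep − (β/α)·ΔS = 11.1 − (8.1 × 10⁻⁴/1.6 × 10⁻⁴)·(+0.70) = 7.556 °C.
Cooling required: 12.0 − (7.556) = 4.444 °C.

4.4 °C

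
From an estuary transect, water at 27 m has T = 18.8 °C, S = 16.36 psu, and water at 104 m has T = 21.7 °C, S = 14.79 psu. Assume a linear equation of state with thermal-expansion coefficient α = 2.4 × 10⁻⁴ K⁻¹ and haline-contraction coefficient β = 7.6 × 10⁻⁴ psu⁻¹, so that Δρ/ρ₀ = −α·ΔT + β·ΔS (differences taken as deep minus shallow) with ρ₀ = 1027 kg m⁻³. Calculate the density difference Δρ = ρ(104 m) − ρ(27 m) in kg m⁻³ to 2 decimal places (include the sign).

ΔT = +2.9 K, ΔS = -1.57 psu (deep − shallow).
Δρ/ρ₀ = −(2.4 × 10⁻⁴)(+2.9) + (7.6 × 10⁻⁴)(-1.57) = -1.8892 × 10⁻³.
Δρ = 1027 × (-1.8892 × 10⁻³) = -1.94 kg m⁻³.
Negative Δρ: lighter below, statically unstable.

-1.94 kg m⁻³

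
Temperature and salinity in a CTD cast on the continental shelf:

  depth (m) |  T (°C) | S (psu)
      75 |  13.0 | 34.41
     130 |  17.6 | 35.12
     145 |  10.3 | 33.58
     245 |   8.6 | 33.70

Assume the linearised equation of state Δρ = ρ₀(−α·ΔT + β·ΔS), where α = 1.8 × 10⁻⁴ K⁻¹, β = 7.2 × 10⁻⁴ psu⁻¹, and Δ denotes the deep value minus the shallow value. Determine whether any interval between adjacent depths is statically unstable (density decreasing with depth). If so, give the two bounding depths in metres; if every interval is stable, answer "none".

75–130 m

Evaluate Δρ/ρ₀ = −αΔT + βΔS across each adjacent pair:
  75–130 m: −αΔT+βΔS = −(1.8 × 10⁻⁴)(+4.6)+(7.2 × 10⁻⁴)(+0.71) = -3.2 × 10⁻⁴ → UNSTABLE
  130–145 m: −αΔT+βΔS = −(1.8 × 10⁻⁴)(-7.3)+(7.2 × 10⁻⁴)(-1.54) = 2.1 × 10⁻⁴ → stable
  145–245 m: −αΔT+βΔS = −(1.8 × 10⁻⁴)(-1.7)+(7.2 × 10⁻⁴)(+0.12) = 3.9 × 10⁻⁴ → stable
The 75–130 m interval has Δρ < 0: lighter water underlies denser water.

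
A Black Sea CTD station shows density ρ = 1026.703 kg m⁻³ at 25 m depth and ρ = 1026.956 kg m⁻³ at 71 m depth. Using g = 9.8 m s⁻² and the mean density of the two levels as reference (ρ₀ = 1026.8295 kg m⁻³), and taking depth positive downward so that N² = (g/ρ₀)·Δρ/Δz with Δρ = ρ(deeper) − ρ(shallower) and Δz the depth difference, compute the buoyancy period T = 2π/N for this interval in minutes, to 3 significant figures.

14.5 min

Δρ = 1026.956 − 1026.703 = 0.253 kg m⁻³ over Δz = 71 − 25 = 46 m.
N² = (9.8/1026.8295) × (0.253/46) = 5.2492 × 10⁻⁵ s⁻².
N = √(5.2492 × 10⁻⁵) = 7.2451 × 10⁻³ rad s⁻¹, so T = 2π/N = 867.23 s = 14.454 min ≈ 14.5 min.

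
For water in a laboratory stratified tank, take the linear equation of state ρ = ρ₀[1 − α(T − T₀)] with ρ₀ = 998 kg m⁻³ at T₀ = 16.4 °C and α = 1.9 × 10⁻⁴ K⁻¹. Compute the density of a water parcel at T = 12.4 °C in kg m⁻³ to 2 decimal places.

T − T₀ = -4.0 K.
Bracket = 1 − α·(-4.0) = 1 + (7.60 × 10⁻⁴) = 1.0007600.
ρ = 998 × 1.0007600 = 998.76 kg m⁻³.

998.76 kg m⁻³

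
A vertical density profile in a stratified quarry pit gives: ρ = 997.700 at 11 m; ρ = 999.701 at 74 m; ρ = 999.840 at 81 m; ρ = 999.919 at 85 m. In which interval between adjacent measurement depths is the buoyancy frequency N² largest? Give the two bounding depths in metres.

Compute the density gradient over each adjacent pair:
  11–74 m: Δρ/Δz = 2.001/63 = 0.032 kg m⁻⁴
  74–81 m: Δρ/Δz = 0.139/7 = 0.020 kg m⁻⁴
  81–85 m: Δρ/Δz = 0.079/4 = 0.020 kg m⁻⁴
The largest gradient is in the 11–74 m interval — the pycnocline.

11–74 m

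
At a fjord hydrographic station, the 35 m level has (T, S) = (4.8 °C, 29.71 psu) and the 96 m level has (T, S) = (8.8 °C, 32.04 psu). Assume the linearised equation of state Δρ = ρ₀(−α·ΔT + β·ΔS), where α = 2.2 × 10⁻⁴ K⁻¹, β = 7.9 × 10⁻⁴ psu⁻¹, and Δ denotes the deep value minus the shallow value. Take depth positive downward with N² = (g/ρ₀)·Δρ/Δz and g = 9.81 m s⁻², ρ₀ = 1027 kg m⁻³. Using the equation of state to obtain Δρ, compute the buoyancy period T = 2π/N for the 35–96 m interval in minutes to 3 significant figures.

ΔT = +4.0 K, ΔS = +2.33 psu (deep − shallow).
Δρ/ρ₀ = −αΔT + βΔS = -8.80 × 10⁻⁴ + 1.8407 × 10⁻³ = 9.607 × 10⁻⁴, so Δρ ≈ 0.9866 kg m⁻³.
N² = (g/ρ₀)·Δρ/Δz = g·(Δρ/ρ₀)/Δz = 9.81 × 9.607 × 10⁻⁴ / 61 = 1.5450 × 10⁻⁴ s⁻².
N = √(1.5450 × 10⁻⁴) = 0.012430 rad s⁻¹ → T = 2π/N = 505.49 s = 8.4248 min ≈ 8.42 min.

8.42 min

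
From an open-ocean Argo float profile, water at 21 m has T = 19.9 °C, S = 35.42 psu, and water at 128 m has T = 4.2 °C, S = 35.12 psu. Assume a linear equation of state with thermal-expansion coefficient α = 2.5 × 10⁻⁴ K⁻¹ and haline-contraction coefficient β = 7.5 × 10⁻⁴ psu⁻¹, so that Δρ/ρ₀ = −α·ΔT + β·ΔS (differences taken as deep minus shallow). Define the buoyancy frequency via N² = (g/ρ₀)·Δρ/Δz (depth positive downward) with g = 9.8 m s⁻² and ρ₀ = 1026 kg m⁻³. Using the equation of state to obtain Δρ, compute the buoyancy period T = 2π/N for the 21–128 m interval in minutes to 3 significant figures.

5.69 min

ΔT = -15.7 K, ΔS = -0.30 psu (deep − shallow).
Δρ/ρ₀ = −αΔT + βΔS = 3.925 × 10⁻³ − 2.25 × 10⁻⁴ = 3.70 × 10⁻³, so Δρ ≈ 3.796 kg m⁻³.
N² = (g/ρ₀)·Δρ/Δz = g·(Δρ/ρ₀)/Δz = 9.8 × 3.70 × 10⁻³ / 107 = 3.3888 × 10⁻⁴ s⁻².
N = √(3.3888 × 10⁻⁴) = 0.018409 rad s⁻¹ → T = 2π/N = 341.31 s = 5.6885 min ≈ 5.69 min.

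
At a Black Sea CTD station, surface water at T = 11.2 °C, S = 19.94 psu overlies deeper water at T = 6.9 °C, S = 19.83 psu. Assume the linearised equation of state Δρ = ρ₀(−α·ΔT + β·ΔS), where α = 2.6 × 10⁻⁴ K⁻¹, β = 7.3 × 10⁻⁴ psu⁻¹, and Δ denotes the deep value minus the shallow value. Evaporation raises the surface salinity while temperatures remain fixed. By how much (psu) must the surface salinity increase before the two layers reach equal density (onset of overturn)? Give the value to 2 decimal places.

1.42 psu

Neutral buoyancy requires −α(T_deep − T_surf) + β(S_deep − S_surf′) = 0.
S_surf′ = S_deep − (α/β)·ΔT = 19.83 − (2.6 × 10⁻⁴/7.3 × 10⁻⁴)·(-4.3) = 21.3615 psu.
Increase required: 21.3615 − 19.94 = 1.4215 psu.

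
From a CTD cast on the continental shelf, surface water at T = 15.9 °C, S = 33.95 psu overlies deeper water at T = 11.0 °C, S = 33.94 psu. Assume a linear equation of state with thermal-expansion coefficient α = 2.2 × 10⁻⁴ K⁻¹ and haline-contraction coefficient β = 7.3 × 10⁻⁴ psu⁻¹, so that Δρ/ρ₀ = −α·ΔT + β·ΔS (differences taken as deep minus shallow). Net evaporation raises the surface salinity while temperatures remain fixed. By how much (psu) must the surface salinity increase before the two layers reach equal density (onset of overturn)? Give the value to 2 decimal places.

1.47 psu

Neutral buoyancy requires −α(T_deep − T_surf) + β(S_deep − S_surf′) = 0.
S_surf′ = S_deep − (α/β)·ΔT = 33.94 − (2.2 × 10⁻⁴/7.3 × 10⁻⁴)·(-4.9) = 35.4167 psu.
Increase required: 35.4167 − 33.95 = 1.4667 psu.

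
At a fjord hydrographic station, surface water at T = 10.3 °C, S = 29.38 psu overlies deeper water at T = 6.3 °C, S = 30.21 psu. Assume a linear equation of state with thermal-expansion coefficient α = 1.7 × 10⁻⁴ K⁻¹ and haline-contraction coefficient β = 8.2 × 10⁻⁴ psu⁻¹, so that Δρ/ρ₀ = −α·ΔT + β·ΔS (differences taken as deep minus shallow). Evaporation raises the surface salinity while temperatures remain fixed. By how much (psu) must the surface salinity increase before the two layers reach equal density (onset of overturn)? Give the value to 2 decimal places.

Neutral buoyancy requires −α(T_deep − T_surf) + β(S_deep − S_surf′) = 0.
S_surf′ = S_deep − (α/β)·ΔT = 30.21 − (1.7 × 10⁻⁴/8.2 × 10⁻⁴)·(-4.0) = 31.0393 psu.
Increase required: 31.0393 − 29.38 = 1.6593 psu.

1.66 psu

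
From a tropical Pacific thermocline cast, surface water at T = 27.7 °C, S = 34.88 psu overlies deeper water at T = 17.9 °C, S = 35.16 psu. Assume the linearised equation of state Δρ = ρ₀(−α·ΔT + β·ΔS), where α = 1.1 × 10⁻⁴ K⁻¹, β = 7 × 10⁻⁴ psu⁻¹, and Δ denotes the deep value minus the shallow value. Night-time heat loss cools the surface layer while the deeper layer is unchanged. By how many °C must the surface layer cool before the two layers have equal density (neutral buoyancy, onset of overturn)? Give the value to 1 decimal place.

Neutral buoyancy requires Δρ = 0, i.e. −α(T_deep − T_surf′) + β(S_deep − S_surf) = 0.
T_surf′ = T_deep − (β/α)·ΔS = 17.9 − (7 × 10⁻⁴/1.1 × 10⁻⁴)·(+0.28) = 16.118 °C.
Cooling required: 27.7 − (16.118) = 11.582 °C.

11.6 °C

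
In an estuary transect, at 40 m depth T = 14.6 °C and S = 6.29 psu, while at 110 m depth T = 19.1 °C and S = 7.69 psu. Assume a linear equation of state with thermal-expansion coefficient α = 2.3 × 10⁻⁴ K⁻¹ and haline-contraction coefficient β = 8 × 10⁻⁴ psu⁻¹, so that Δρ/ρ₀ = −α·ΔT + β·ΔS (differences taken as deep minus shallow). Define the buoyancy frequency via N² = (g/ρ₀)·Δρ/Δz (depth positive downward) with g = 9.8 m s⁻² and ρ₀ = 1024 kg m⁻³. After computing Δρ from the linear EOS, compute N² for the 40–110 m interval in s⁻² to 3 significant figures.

ΔT = +4.5 K, ΔS = +1.40 psu (deep − shallow).
Δρ/ρ₀ = −αΔT + βΔS = -1.035 × 10⁻³ + 1.12 × 10⁻³ = 8.50 × 10⁻⁵, so Δρ ≈ 0.08704 kg m⁻³.
N² = (g/ρ₀)·Δρ/Δz = g·(Δρ/ρ₀)/Δz = 9.8 × 8.50 × 10⁻⁵ / 70 = 1.1900 × 10⁻⁵ s⁻² ≈ 1.19 × 10⁻⁵ s⁻².

1.19 × 10⁻⁵ s⁻²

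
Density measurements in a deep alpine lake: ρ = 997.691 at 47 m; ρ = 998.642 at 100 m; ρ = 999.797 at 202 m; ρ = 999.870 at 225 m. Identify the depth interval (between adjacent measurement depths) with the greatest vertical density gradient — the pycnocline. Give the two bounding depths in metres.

Compute the density gradient over each adjacent pair:
  47–100 m: Δρ/Δz = 0.951/53 = 0.018 kg m⁻⁴
  100–202 m: Δρ/Δz = 1.155/102 = 0.011 kg m⁻⁴
  202–225 m: Δρ/Δz = 0.073/23 = 3.2 × 10⁻³ kg m⁻⁴
The largest gradient is in the 47–100 m interval — the pycnocline.

47–100 m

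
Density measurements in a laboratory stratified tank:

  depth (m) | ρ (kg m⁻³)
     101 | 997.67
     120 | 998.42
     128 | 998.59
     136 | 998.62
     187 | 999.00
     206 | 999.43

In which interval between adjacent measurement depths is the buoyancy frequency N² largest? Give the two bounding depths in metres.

Compute the density gradient over each adjacent pair:
  101–120 m: Δρ/Δz = 0.75/19 = 0.039 kg m⁻⁴
  120–128 m: Δρ/Δz = 0.17/8 = 0.021 kg m⁻⁴
  128–136 m: Δρ/Δz = 0.03/8 = 3.7 × 10⁻³ kg m⁻⁴
  136–187 m: Δρ/Δz = 0.38/51 = 7.5 × 10⁻³ kg m⁻⁴
  187–206 m: Δρ/Δz = 0.43/19 = 0.023 kg m⁻⁴
The largest gradient is in the 101–120 m interval — the pycnocline.

101–120 m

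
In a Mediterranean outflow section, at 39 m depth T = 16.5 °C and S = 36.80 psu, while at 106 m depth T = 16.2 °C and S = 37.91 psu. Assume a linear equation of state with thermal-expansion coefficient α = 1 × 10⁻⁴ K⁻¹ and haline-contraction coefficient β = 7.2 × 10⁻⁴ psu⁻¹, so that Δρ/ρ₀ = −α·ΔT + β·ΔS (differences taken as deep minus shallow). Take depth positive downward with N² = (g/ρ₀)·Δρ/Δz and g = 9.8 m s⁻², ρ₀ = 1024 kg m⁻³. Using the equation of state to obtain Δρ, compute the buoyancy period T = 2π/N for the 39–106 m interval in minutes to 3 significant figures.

9.51 min

ΔT = -0.3 K, ΔS = +1.11 psu (deep − shallow).
Δρ/ρ₀ = −αΔT + βΔS = 3.00 × 10⁻⁵ + 7.992 × 10⁻⁴ = 8.292 × 10⁻⁴, so Δρ ≈ 0.8491 kg m⁻³.
N² = (g/ρ₀)·Δρ/Δz = g·(Δρ/ρ₀)/Δz = 9.8 × 8.292 × 10⁻⁴ / 67 = 1.2129 × 10⁻⁴ s⁻².
N = √(1.2129 × 10⁻⁴) = 0.011013 rad s⁻¹ → T = 2π/N = 570.52 s = 9.5087 min ≈ 9.51 min.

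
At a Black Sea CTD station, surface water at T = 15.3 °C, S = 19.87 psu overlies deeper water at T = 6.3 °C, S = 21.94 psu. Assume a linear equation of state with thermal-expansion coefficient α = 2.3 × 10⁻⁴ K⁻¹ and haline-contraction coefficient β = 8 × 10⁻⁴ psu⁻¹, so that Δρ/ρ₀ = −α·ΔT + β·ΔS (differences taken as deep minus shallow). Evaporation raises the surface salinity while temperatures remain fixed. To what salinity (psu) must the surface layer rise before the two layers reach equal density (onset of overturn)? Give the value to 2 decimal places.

Neutral buoyancy requires −α(T_deep − T_surf) + β(S_deep − S_surf′) = 0.
S_surf′ = S_deep − (α/β)·ΔT = 21.94 − (2.3 × 10⁻⁴/8 × 10⁻⁴)·(-9.0) = 24.5275 psu.
Increase required: 24.5275 − 19.87 = 4.6575 psu.

24.53 psu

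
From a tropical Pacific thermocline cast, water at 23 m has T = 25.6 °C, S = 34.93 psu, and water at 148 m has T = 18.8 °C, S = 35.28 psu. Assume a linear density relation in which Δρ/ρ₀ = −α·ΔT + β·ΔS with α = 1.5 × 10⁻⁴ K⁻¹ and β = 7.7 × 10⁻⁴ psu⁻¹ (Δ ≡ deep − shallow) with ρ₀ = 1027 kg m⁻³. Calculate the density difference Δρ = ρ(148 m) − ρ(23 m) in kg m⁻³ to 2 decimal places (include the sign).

+1.32 kg m⁻³

ΔT = -6.8 K, ΔS = +0.35 psu (deep − shallow).
Δρ/ρ₀ = −(1.5 × 10⁻⁴)(-6.8) + (7.7 × 10⁻⁴)(+0.35) = 1.2895 × 10⁻³.
Δρ = 1027 × (1.2895 × 10⁻³) = +1.32 kg m⁻³.
Positive Δρ: denser below, stable.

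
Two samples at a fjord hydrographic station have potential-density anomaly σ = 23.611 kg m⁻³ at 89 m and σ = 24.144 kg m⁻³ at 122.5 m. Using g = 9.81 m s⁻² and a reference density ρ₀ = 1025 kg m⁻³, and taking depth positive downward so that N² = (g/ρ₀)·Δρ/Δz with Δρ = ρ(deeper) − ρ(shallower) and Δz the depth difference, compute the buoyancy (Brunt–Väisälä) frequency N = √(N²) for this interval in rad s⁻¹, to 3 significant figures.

Δρ = 1024.144 − 1023.611 = 0.533 kg m⁻³ over Δz = 122.5 − 89 = 33.5 m.
N² = (9.81/1025) × (0.533/33.5) = 1.5227 × 10⁻⁴ s⁻².
N = √(1.5227 × 10⁻⁴) = 0.012340 rad s⁻¹ ≈ 0.0123 rad s⁻¹.

0.0123 rad s⁻¹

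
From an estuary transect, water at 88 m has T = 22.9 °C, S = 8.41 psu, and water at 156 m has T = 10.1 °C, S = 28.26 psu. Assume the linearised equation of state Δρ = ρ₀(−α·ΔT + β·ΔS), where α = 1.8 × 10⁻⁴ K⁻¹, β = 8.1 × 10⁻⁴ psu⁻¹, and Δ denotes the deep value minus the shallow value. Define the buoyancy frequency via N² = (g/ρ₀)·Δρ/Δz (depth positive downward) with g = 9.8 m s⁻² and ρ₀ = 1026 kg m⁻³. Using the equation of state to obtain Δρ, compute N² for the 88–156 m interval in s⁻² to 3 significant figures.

2.65 × 10⁻³ s⁻²

ΔT = -12.8 K, ΔS = +19.85 psu (deep − shallow).
Δρ/ρ₀ = −αΔT + βΔS = 2.304 × 10⁻³ + 0.0160785 = 0.0183825, so Δρ ≈ 18.86 kg m⁻³.
N² = (g/ρ₀)·Δρ/Δz = g·(Δρ/ρ₀)/Δz = 9.8 × 0.0183825 / 68 = 2.6492 × 10⁻³ s⁻² ≈ 2.65 × 10⁻³ s⁻².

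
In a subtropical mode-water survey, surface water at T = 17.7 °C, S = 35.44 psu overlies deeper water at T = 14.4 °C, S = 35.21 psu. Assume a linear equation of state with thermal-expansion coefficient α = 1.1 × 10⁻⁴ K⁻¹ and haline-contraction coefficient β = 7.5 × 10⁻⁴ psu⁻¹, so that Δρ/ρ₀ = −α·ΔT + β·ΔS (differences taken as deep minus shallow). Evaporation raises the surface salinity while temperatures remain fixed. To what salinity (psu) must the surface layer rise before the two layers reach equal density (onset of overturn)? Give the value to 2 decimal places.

35.69 psu

Neutral buoyancy requires −α(T_deep − T_surf) + β(S_deep − S_surf′) = 0.
S_surf′ = S_deep − (α/β)·ΔT = 35.21 − (1.1 × 10⁻⁴/7.5 × 10⁻⁴)·(-3.3) = 35.6940 psu.
Increase required: 35.6940 − 35.44 = 0.2540 psu.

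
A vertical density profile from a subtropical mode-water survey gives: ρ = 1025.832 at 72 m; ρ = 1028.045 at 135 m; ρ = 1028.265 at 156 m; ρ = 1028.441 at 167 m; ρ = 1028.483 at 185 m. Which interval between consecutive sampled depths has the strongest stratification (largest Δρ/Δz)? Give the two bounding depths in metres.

Compute the density gradient over each adjacent pair:
  72–135 m: Δρ/Δz = 2.213/63 = 0.035 kg m⁻⁴
  135–156 m: Δρ/Δz = 0.220/21 = 0.010 kg m⁻⁴
  156–167 m: Δρ/Δz = 0.176/11 = 0.016 kg m⁻⁴
  167–185 m: Δρ/Δz = 0.042/18 = 2.3 × 10⁻³ kg m⁻⁴
The largest gradient is in the 72–135 m interval — the pycnocline.

72–135 m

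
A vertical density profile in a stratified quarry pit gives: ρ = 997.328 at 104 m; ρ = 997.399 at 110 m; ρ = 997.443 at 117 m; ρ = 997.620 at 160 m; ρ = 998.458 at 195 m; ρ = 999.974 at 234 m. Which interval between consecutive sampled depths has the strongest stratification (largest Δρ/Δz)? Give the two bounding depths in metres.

195–234 m

Compute the density gradient over each adjacent pair:
  104–110 m: Δρ/Δz = 0.071/6 = 0.012 kg m⁻⁴
  110–117 m: Δρ/Δz = 0.044/7 = 6.3 × 10⁻³ kg m⁻⁴
  117–160 m: Δρ/Δz = 0.177/43 = 4.1 × 10⁻³ kg m⁻⁴
  160–195 m: Δρ/Δz = 0.838/35 = 0.024 kg m⁻⁴
  195–234 m: Δρ/Δz = 1.516/39 = 0.039 kg m⁻⁴
The largest gradient is in the 195–234 m interval — the pycnocline.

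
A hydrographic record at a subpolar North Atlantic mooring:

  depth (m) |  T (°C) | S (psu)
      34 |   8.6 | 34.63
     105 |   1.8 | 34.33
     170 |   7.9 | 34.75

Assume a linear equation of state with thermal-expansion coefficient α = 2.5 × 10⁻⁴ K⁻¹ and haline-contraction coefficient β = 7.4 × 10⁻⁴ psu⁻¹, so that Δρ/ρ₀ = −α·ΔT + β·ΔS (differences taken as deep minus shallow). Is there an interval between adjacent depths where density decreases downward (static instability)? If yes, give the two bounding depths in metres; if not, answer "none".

Evaluate Δρ/ρ₀ = −αΔT + βΔS across each adjacent pair:
  34–105 m: −αΔT+βΔS = −(2.5 × 10⁻⁴)(-6.8)+(7.4 × 10⁻⁴)(-0.30) = 1.5 × 10⁻³ → stable
  105–170 m: −αΔT+βΔS = −(2.5 × 10⁻⁴)(+6.1)+(7.4 × 10⁻⁴)(+0.42) = -1.2 × 10⁻³ → UNSTABLE
The 105–170 m interval has Δρ < 0: lighter water underlies denser water.

105–170 m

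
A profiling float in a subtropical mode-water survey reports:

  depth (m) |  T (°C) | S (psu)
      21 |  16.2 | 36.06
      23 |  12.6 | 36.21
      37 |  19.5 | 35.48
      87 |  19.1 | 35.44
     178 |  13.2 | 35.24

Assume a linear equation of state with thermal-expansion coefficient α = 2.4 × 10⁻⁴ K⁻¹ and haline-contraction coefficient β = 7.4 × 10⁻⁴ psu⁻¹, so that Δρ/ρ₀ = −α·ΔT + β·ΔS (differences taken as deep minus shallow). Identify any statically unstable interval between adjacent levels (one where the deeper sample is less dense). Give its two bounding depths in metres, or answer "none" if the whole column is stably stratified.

Evaluate Δρ/ρ₀ = −αΔT + βΔS across each adjacent pair:
  21–23 m: −αΔT+βΔS = −(2.4 × 10⁻⁴)(-3.6)+(7.4 × 10⁻⁴)(+0.15) = 9.8 × 10⁻⁴ → stable
  23–37 m: −αΔT+βΔS = −(2.4 × 10⁻⁴)(+6.9)+(7.4 × 10⁻⁴)(-0.73) = -2.2 × 10⁻³ → UNSTABLE
  37–87 m: −αΔT+βΔS = −(2.4 × 10⁻⁴)(-0.4)+(7.4 × 10⁻⁴)(-0.04) = 6.6 × 10⁻⁵ → stable
  87–178 m: −αΔT+βΔS = −(2.4 × 10⁻⁴)(-5.9)+(7.4 × 10⁻⁴)(-0.20) = 1.3 × 10⁻³ → stable
The 23–37 m interval has Δρ < 0: lighter water underlies denser water.

23–37 m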